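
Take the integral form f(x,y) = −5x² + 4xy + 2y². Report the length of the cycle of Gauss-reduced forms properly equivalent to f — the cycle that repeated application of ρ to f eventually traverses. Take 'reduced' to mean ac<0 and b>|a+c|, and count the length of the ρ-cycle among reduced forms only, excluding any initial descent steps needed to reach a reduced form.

D = 56, ⌊√D⌋ = 7
river: ρ → (2,4,-5)
river: ρ → (-5,6,1)
river: ρ → (1,6,-5)
river: ρ → (-5,4,2)
ρ-cycle length = 4 (tail of 0 descent steps not counted)

4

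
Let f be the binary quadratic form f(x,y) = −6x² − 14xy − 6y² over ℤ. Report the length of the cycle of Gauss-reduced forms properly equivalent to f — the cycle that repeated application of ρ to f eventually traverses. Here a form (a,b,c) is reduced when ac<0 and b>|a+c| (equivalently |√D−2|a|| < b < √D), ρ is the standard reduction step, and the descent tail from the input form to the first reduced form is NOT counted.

D = 52, ⌊√D⌋ = 7
descent: ρ → (-6,2,2)
descent: ρ → (2,6,-2)  [lands on river]
river: ρ → (-2,6,2)
ρ-cycle length = 2 (tail of 2 descent steps not counted)

2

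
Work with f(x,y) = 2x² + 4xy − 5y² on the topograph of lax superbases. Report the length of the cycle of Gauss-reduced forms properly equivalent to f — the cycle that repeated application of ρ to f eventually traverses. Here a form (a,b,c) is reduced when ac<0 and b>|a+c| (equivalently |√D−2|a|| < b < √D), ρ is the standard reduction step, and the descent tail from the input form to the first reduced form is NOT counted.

D = 56, ⌊√D⌋ = 7
river: ρ → (-5,6,1)
river: ρ → (1,6,-5)
river: ρ → (-5,4,2)
river: ρ → (2,4,-5)
ρ-cycle length = 4 (tail of 0 descent steps not counted)

4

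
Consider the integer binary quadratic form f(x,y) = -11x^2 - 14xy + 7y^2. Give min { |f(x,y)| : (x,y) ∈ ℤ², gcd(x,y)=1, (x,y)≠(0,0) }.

descent: ρ → (7,14,-11)  [lands on river]
river: ρ → (-11,8,10)
river: ρ → (10,12,-9)
river: ρ → (-9,6,13)
river: ρ → (13,20,-2)
river: ρ → (-2,20,13)
river: ρ → (13,6,-9)
river: ρ → (-9,12,10)
river: ρ → (10,8,-11)
river: ρ → (-11,14,7)
closes: descent 1, river 10
min |a| on river = 2

2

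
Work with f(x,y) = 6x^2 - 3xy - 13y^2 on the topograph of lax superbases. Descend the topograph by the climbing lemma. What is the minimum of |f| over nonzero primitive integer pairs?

descent: ρ → (-13,3,6)
descent: ρ → (6,9,-10)  [lands on river]
river: ρ → (-10,11,5)
river: ρ → (5,9,-12)
river: ρ → (-12,15,2)
river: ρ → (2,17,-4)
river: ρ → (-4,15,6)
closes: descent 2, river 6
min |a| on river = 2

2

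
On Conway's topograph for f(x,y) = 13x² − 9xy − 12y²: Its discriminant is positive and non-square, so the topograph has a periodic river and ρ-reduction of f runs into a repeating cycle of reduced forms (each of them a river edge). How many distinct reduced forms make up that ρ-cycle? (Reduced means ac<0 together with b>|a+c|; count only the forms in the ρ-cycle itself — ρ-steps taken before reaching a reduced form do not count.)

D = 705, ⌊√D⌋ = 26
descent: ρ → (-12,9,13)  [lands on river]
river: ρ → (13,17,-8)
river: ρ → (-8,15,15)
river: ρ → (15,15,-8)
river: ρ → (-8,17,13)
river: ρ → (13,9,-12)
river: ρ → (-12,15,10)
river: ρ → (10,25,-2)
river: ρ → (-2,23,22)
river: ρ → (22,21,-3)
river: ρ → (-3,21,22)
river: ρ → (22,23,-2)
river: ρ → (-2,25,10)
river: ρ → (10,15,-12)
ρ-cycle length = 14 (tail of 1 descent step not counted)

14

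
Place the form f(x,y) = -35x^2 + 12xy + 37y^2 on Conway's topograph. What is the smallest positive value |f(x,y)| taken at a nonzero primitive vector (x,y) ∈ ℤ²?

river: ρ → (37,62,-10)
river: ρ → (-10,58,49)
river: ρ → (49,40,-19)
river: ρ → (-19,36,53)
river: ρ → (53,70,-2)
river: ρ → (-2,70,53)
river: ρ → (53,36,-19)
river: ρ → (-19,40,49)
river: ρ → (49,58,-10)
river: ρ → (-10,62,37)
river: ρ → (37,12,-35)
river: ρ → (-35,58,14)
river: ρ → (14,54,-43)
river: ρ → (-43,32,25)
river: ρ → (25,68,-7)
river: ρ → (-7,72,5)
river: ρ → (5,68,-35)
river: ρ → (-35,72,1)
river: ρ → (1,72,-35)
river: ρ → (-35,68,5)
river: ρ → (5,72,-7)
river: ρ → (-7,68,25)
river: ρ → (25,32,-43)
river: ρ → (-43,54,14)
river: ρ → (14,58,-35)
river: ρ → (-35,12,37)
closes: descent 0, river 26
min |a| on river = 1

1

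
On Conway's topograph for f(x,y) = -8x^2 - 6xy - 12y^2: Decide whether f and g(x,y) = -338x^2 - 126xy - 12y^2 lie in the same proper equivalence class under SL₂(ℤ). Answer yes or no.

D₁ = -348, D₂ = -348
f is negative-definite; reduce −f:
−f: reduced (well bottom): (8,6,12) with a≤c, −a<b≤a
flip sign back: reduced form of f is (-8,-6,-12)
g is negative-definite; reduce −g:
−g: flip: (338,126,12)→(12,-126,338)
−g: translate: b→-6 (≡-126 mod 24), so (12,-126,338)→(12,-6,8)
−g: flip: (12,-6,8)→(8,6,12)
−g: reduced (well bottom): (8,6,12) with a≤c, −a<b≤a
flip sign back: reduced form of g is (-8,-6,-12)
reduced forms (-8, -6, -12) vs (-8, -6, -12) ⇒ equivalent

yes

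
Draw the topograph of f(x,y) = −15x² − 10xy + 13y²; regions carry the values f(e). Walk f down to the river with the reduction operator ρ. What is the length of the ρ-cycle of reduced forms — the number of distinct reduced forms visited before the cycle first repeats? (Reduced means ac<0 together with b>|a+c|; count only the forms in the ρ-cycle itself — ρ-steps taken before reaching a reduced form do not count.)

D = 880, ⌊√D⌋ = 29
descent: ρ → (13,10,-15)  [lands on river]
river: ρ → (-15,20,8)
river: ρ → (8,28,-3)
river: ρ → (-3,26,17)
river: ρ → (17,8,-12)
river: ρ → (-12,16,13)
ρ-cycle length = 6 (tail of 1 descent step not counted)

6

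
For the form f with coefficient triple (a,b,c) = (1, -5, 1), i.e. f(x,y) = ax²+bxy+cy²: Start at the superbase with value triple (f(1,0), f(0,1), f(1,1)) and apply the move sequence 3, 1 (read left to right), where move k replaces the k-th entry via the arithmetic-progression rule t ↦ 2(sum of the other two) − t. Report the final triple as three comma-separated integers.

start (1,1,-3) = (f(1,0),f(0,1),f(1,1))
replace slot 3: 2·(1+1) − (-3) = 7 → (1,1,7)
replace slot 1: 2·(1+7) − 1 = 15 → (15,1,7)

15,1,7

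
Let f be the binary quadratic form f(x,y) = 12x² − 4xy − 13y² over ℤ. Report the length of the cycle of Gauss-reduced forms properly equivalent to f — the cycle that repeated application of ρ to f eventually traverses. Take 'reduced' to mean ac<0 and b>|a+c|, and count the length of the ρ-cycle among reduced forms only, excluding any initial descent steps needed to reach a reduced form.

D = 640, ⌊√D⌋ = 25
descent: ρ → (-13,4,12)  [lands on river]
river: ρ → (12,20,-5)
river: ρ → (-5,20,12)
river: ρ → (12,4,-13)
river: ρ → (-13,22,3)
river: ρ → (3,20,-20)
river: ρ → (-20,20,3)
river: ρ → (3,22,-13)
ρ-cycle length = 8 (tail of 1 descent step not counted)

8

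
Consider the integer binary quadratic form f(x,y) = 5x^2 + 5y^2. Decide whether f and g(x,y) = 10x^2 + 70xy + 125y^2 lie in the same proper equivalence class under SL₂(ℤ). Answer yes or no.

D₁ = -100, D₂ = -100
f: reduced (well bottom): (5,0,5) with a≤c, −a<b≤a
g: translate: b→10 (≡70 mod 20), so (10,70,125)→(10,10,5)
g: flip: (10,10,5)→(5,-10,10)
g: translate: b→0 (≡-10 mod 10), so (5,-10,10)→(5,0,5)
g: reduced (well bottom): (5,0,5) with a≤c, −a<b≤a
reduced forms (5, 0, 5) vs (5, 0, 5) ⇒ equivalent

yes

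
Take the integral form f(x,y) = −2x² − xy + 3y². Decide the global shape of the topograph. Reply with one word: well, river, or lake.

D = b²−4ac = (-1)² − 4·(-2)·3 = 25
D = 5² is a perfect square ⇒ form factors over ℤ ⇒ lakes

lake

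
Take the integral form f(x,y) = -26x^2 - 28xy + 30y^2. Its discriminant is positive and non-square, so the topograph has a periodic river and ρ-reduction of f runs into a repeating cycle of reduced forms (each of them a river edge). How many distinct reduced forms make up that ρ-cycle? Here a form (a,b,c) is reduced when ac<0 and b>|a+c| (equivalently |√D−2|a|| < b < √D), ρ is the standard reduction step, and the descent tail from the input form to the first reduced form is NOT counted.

D = 3904, ⌊√D⌋ = 62
descent: ρ → (30,28,-26)  [lands on river]
river: ρ → (-26,24,32)
river: ρ → (32,40,-18)
river: ρ → (-18,32,40)
river: ρ → (40,48,-10)
river: ρ → (-10,52,30)
river: ρ → (30,8,-32)
river: ρ → (-32,56,6)
river: ρ → (6,52,-50)
river: ρ → (-50,48,8)
river: ρ → (8,48,-50)
river: ρ → (-50,52,6)
river: ρ → (6,56,-32)
river: ρ → (-32,8,30)
river: ρ → (30,52,-10)
river: ρ → (-10,48,40)
river: ρ → (40,32,-18)
river: ρ → (-18,40,32)
river: ρ → (32,24,-26)
river: ρ → (-26,28,30)
river: ρ → (30,32,-24)
river: ρ → (-24,16,38)
river: ρ → (38,60,-2)
river: ρ → (-2,60,38)
river: ρ → (38,16,-24)
river: ρ → (-24,32,30)
ρ-cycle length = 26 (tail of 1 descent step not counted)

26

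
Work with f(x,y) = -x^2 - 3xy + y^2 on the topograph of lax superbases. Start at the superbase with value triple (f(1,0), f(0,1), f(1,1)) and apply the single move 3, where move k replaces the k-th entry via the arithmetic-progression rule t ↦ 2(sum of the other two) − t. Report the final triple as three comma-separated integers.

start (-1,1,-3) = (f(1,0),f(0,1),f(1,1))
replace slot 3: 2·((-1)+1) − (-3) = 3 → (-1,1,3)

-1,1,3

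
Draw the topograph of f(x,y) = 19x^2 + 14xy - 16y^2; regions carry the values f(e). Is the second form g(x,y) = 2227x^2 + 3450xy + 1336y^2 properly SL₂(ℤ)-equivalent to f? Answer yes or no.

D₁ = 1412, D₂ = 1412
river cycle of f (length 30): (-16, 18, 17), (17, 16, -17), (-17, 18, 16), (16, 14, -19), (-19, 24, 11), (11, 20, -23), (-23, 26, 8), (8, 22, -29), (-29, 36, 1), (1, 36, -29), … (20 more)
river cycle of g (length 30): (19, 14, -16), (-16, 18, 17), (17, 16, -17), (-17, 18, 16), (16, 14, -19), (-19, 24, 11), (11, 20, -23), (-23, 26, 8), (8, 22, -29), (-29, 36, 1), … (20 more)
cycles coincide ⇒ equivalent

yes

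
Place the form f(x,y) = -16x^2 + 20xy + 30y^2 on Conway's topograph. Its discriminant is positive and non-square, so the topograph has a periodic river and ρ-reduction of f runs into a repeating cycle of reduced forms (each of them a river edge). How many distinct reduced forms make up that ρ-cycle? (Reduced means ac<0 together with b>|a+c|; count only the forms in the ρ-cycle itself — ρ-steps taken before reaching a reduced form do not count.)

D = 2320, ⌊√D⌋ = 48
river: ρ → (30,40,-6)
river: ρ → (-6,44,16)
river: ρ → (16,20,-30)
river: ρ → (-30,40,6)
river: ρ → (6,44,-16)
river: ρ → (-16,20,30)
ρ-cycle length = 6 (tail of 0 descent steps not counted)

6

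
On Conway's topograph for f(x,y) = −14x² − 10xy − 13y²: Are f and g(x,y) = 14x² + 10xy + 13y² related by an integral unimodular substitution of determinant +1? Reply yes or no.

D₁ = -628, D₂ = -628
f is negative-definite; reduce −f:
−f: flip: (14,10,13)→(13,-10,14)
−f: reduced (well bottom): (13,-10,14) with a≤c, −a<b≤a
flip sign back: reduced form of f is (-13,10,-14)
g: flip: (14,10,13)→(13,-10,14)
g: reduced (well bottom): (13,-10,14) with a≤c, −a<b≤a
reduced forms (-13, 10, -14) vs (13, -10, 14) ⇒ inequivalent

no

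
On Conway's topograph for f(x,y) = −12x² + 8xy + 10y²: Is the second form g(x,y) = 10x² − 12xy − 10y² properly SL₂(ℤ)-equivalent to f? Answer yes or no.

D₁ = 544, D₂ = 544
river cycle of f (length 6): (10, 12, -10), (-10, 8, 12), (12, 16, -6), (-6, 20, 6), (6, 16, -12), (-12, 8, 10)
river cycle of g (length 6): (-10, 12, 10), (10, 8, -12), (-12, 16, 6), (6, 20, -6), (-6, 16, 12), (12, 8, -10)
cycles differ ⇒ inequivalent

no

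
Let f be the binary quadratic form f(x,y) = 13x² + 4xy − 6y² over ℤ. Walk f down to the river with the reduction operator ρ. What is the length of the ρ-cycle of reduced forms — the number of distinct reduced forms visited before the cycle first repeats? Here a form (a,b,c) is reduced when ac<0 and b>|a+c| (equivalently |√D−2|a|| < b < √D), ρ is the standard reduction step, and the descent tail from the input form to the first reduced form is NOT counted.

D = 328, ⌊√D⌋ = 18
descent: ρ → (-6,8,11)  [lands on river]
river: ρ → (11,14,-3)
river: ρ → (-3,16,6)
river: ρ → (6,8,-11)
river: ρ → (-11,14,3)
river: ρ → (3,16,-6)
ρ-cycle length = 6 (tail of 1 descent step not counted)

6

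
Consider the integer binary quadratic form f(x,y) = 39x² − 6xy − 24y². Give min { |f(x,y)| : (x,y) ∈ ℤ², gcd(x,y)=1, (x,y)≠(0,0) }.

descent: ρ → (-24,54,9)  [lands on river]
river: ρ → (9,54,-24)
river: ρ → (-24,42,21)
river: ρ → (21,42,-24)
closes: descent 1, river 4
min |a| on river = 9

9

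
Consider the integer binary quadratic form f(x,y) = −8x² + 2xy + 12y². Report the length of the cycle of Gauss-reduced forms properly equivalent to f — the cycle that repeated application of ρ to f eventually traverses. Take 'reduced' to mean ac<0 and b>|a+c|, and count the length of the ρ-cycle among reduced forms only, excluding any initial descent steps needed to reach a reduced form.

D = 388, ⌊√D⌋ = 19
descent: ρ → (12,-2,-8)
descent: ρ → (-8,18,2)  [lands on river]
river: ρ → (2,18,-8)
river: ρ → (-8,14,6)
river: ρ → (6,10,-12)
river: ρ → (-12,14,4)
river: ρ → (4,18,-4)
river: ρ → (-4,14,12)
river: ρ → (12,10,-6)
river: ρ → (-6,14,8)
river: ρ → (8,18,-2)
river: ρ → (-2,18,8)
river: ρ → (8,14,-6)
river: ρ → (-6,10,12)
river: ρ → (12,14,-4)
river: ρ → (-4,18,4)
river: ρ → (4,14,-12)
river: ρ → (-12,10,6)
river: ρ → (6,14,-8)
ρ-cycle length = 18 (tail of 2 descent steps not counted)

18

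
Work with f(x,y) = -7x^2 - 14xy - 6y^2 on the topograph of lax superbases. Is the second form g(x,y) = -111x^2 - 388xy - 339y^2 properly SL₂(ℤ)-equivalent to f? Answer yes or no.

D₁ = 28, D₂ = 28
river cycle of f (length 4): (1, 4, -3), (-3, 2, 2), (2, 2, -3), (-3, 4, 1)
river cycle of g (length 4): (1, 4, -3), (-3, 2, 2), (2, 2, -3), (-3, 4, 1)
cycles coincide ⇒ equivalent

yes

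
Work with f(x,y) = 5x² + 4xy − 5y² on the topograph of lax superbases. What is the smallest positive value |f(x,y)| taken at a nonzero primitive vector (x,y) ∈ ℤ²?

river: ρ → (-5,6,4)
river: ρ → (4,10,-1)
river: ρ → (-1,10,4)
river: ρ → (4,6,-5)
river: ρ → (-5,4,5)
river: ρ → (5,6,-4)
river: ρ → (-4,10,1)
river: ρ → (1,10,-4)
river: ρ → (-4,6,5)
river: ρ → (5,4,-5)
closes: descent 0, river 10
min |a| on river = 1

1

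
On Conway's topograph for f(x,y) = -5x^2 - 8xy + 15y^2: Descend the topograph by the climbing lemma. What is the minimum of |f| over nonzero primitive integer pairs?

descent: ρ → (15,8,-5)
descent: ρ → (-5,12,11)  [lands on river]
river: ρ → (11,10,-6)
river: ρ → (-6,14,7)
river: ρ → (7,14,-6)
river: ρ → (-6,10,11)
river: ρ → (11,12,-5)
river: ρ → (-5,18,2)
river: ρ → (2,18,-5)
closes: descent 2, river 8
min |a| on river = 2

2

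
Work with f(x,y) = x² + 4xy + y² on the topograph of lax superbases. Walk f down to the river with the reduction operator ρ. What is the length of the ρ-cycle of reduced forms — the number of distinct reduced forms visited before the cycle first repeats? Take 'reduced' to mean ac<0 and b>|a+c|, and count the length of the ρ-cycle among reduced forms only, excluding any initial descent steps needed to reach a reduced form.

D = 12, ⌊√D⌋ = 3
descent: ρ → (1,2,-2)  [lands on river]
river: ρ → (-2,2,1)
ρ-cycle length = 2 (tail of 1 descent step not counted)

2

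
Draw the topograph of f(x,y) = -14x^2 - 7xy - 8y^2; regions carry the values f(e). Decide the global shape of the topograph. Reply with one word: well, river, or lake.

D = b²−4ac = (-7)² − 4·(-14)·(-8) = -399
D < 0 ⇒ definite ⇒ every region one sign ⇒ single well

well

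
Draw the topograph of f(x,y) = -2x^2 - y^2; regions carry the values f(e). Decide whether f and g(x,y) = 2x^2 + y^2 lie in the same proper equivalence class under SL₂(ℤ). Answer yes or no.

D₁ = -8, D₂ = -8
f is negative-definite; reduce −f:
−f: flip: (2,0,1)→(1,0,2)
−f: reduced (well bottom): (1,0,2) with a≤c, −a<b≤a
flip sign back: reduced form of f is (-1,0,-2)
g: flip: (2,0,1)→(1,0,2)
g: reduced (well bottom): (1,0,2) with a≤c, −a<b≤a
reduced forms (-1, 0, -2) vs (1, 0, 2) ⇒ inequivalent

no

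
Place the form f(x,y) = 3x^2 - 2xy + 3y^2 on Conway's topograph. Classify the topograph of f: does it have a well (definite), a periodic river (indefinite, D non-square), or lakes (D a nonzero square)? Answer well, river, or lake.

D = b²−4ac = (-2)² − 4·3·3 = -32
D < 0 ⇒ definite ⇒ every region one sign ⇒ single well

well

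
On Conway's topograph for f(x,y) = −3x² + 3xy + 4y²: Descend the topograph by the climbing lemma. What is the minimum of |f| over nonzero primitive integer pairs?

river: ρ → (4,5,-2)
river: ρ → (-2,7,1)
river: ρ → (1,7,-2)
river: ρ → (-2,5,4)
river: ρ → (4,3,-3)
river: ρ → (-3,3,4)
closes: descent 0, river 6
min |a| on river = 1

1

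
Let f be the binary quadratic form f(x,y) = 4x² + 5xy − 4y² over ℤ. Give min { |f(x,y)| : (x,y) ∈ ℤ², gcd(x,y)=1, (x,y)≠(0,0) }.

river: ρ → (-4,3,5)
river: ρ → (5,7,-2)
river: ρ → (-2,9,1)
river: ρ → (1,9,-2)
river: ρ → (-2,7,5)
river: ρ → (5,3,-4)
river: ρ → (-4,5,4)
river: ρ → (4,3,-5)
river: ρ → (-5,7,2)
river: ρ → (2,9,-1)
river: ρ → (-1,9,2)
river: ρ → (2,7,-5)
river: ρ → (-5,3,4)
river: ρ → (4,5,-4)
closes: descent 0, river 14
min |a| on river = 1

1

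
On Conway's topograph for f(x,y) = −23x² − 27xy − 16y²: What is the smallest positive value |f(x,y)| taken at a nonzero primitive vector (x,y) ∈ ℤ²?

translate: b→-19 (≡27 mod 46), so (23,27,16)→(23,-19,12)
flip: (23,-19,12)→(12,19,23)
translate: b→-5 (≡19 mod 24), so (12,19,23)→(12,-5,16)
reduced (well bottom): (12,-5,16) with a≤c, −a<b≤a
well minimum |f| = |-12| = 12 (negative-definite)

12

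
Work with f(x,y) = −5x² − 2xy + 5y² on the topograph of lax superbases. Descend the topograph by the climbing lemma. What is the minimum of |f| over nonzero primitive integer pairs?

descent: ρ → (5,2,-5)  [lands on river]
river: ρ → (-5,8,2)
river: ρ → (2,8,-5)
river: ρ → (-5,2,5)
river: ρ → (5,8,-2)
river: ρ → (-2,8,5)
closes: descent 1, river 6
min |a| on river = 2

2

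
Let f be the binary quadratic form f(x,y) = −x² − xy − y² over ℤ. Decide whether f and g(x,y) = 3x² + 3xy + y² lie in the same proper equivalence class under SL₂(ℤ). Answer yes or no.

D₁ = -3, D₂ = -3
f is negative-definite; reduce −f:
−f: reduced (well bottom): (1,1,1) with a≤c, −a<b≤a
flip sign back: reduced form of f is (-1,-1,-1)
g: flip: (3,3,1)→(1,-3,3)
g: translate: b→1 (≡-3 mod 2), so (1,-3,3)→(1,1,1)
g: reduced (well bottom): (1,1,1) with a≤c, −a<b≤a
reduced forms (-1, -1, -1) vs (1, 1, 1) ⇒ inequivalent

no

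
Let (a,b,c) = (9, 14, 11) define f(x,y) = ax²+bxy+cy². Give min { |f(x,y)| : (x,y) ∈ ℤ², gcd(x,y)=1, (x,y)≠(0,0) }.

translate: b→-4 (≡14 mod 18), so (9,14,11)→(9,-4,6)
flip: (9,-4,6)→(6,4,9)
reduced (well bottom): (6,4,9) with a≤c, −a<b≤a
well minimum = a = 6

6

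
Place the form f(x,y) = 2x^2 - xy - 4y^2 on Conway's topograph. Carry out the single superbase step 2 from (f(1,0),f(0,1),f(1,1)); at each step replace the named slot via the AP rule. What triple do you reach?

start (2,-4,-3) = (f(1,0),f(0,1),f(1,1))
replace slot 2: 2·(2+(-3)) − (-4) = 2 → (2,2,-3)

2,2,-3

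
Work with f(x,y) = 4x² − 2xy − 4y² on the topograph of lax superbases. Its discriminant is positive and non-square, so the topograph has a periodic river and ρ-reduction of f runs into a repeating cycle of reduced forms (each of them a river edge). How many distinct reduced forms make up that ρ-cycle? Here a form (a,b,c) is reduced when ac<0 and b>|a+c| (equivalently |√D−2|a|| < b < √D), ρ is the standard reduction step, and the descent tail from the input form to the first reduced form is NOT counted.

D = 68, ⌊√D⌋ = 8
descent: ρ → (-4,2,4)  [lands on river]
river: ρ → (4,6,-2)
river: ρ → (-2,6,4)
river: ρ → (4,2,-4)
river: ρ → (-4,6,2)
river: ρ → (2,6,-4)
ρ-cycle length = 6 (tail of 1 descent step not counted)

6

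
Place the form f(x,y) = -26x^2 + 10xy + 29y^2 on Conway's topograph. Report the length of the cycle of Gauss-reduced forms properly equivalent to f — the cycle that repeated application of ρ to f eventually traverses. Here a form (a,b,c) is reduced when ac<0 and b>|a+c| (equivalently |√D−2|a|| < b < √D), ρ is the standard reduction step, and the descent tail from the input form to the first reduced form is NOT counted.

D = 3116, ⌊√D⌋ = 55
river: ρ → (29,48,-7)
river: ρ → (-7,50,22)
river: ρ → (22,38,-19)
river: ρ → (-19,38,22)
river: ρ → (22,50,-7)
river: ρ → (-7,48,29)
river: ρ → (29,10,-26)
river: ρ → (-26,42,13)
river: ρ → (13,36,-35)
river: ρ → (-35,34,14)
river: ρ → (14,50,-11)
river: ρ → (-11,38,38)
river: ρ → (38,38,-11)
river: ρ → (-11,50,14)
river: ρ → (14,34,-35)
river: ρ → (-35,36,13)
river: ρ → (13,42,-26)
river: ρ → (-26,10,29)
ρ-cycle length = 18 (tail of 0 descent steps not counted)

18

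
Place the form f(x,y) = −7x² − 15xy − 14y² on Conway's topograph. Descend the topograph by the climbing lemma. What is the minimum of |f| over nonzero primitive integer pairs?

translate: b→1 (≡15 mod 14), so (7,15,14)→(7,1,6)
flip: (7,1,6)→(6,-1,7)
reduced (well bottom): (6,-1,7) with a≤c, −a<b≤a
well minimum |f| = |-6| = 6 (negative-definite)

6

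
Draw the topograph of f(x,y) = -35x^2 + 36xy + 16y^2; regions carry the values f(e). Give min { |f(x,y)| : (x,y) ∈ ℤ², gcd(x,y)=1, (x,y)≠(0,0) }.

river: ρ → (16,28,-43)
river: ρ → (-43,58,1)
river: ρ → (1,58,-43)
river: ρ → (-43,28,16)
river: ρ → (16,36,-35)
river: ρ → (-35,34,17)
river: ρ → (17,34,-35)
river: ρ → (-35,36,16)
closes: descent 0, river 8
min |a| on river = 1

1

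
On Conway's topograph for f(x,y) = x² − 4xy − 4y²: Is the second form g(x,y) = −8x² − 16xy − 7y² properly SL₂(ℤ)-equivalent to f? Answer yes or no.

D₁ = 32, D₂ = 32
river cycle of f (length 2): (-4, 4, 1), (1, 4, -4)
river cycle of g (length 2): (1, 4, -4), (-4, 4, 1)
cycles coincide ⇒ equivalent

yes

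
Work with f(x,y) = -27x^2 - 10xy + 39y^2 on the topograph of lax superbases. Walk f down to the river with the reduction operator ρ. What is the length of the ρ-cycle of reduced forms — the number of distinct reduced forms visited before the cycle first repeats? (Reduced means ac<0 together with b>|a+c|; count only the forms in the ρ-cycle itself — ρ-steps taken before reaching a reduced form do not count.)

D = 4312, ⌊√D⌋ = 65
descent: ρ → (39,10,-27)
descent: ρ → (-27,44,22)  [lands on river]
river: ρ → (22,44,-27)
river: ρ → (-27,64,2)
river: ρ → (2,64,-27)
ρ-cycle length = 4 (tail of 2 descent steps not counted)

4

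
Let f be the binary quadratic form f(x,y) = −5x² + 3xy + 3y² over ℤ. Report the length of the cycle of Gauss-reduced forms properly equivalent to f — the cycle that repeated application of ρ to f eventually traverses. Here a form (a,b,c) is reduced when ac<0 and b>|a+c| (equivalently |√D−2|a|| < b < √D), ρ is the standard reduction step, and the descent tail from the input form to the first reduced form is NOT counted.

D = 69, ⌊√D⌋ = 8
river: ρ → (3,3,-5)
river: ρ → (-5,7,1)
river: ρ → (1,7,-5)
river: ρ → (-5,3,3)
ρ-cycle length = 4 (tail of 0 descent steps not counted)

4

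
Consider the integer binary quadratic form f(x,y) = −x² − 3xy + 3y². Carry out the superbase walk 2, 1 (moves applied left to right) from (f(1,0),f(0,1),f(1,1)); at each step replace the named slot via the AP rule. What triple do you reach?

start (-1,3,-1) = (f(1,0),f(0,1),f(1,1))
replace slot 2: 2·((-1)+(-1)) − 3 = -7 → (-1,-7,-1)
replace slot 1: 2·((-7)+(-1)) − (-1) = -15 → (-15,-7,-1)

-15,-7,-1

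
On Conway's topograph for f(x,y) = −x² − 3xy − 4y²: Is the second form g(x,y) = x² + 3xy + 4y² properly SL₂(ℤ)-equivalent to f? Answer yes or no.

D₁ = -7, D₂ = -7
f is negative-definite; reduce −f:
−f: translate: b→1 (≡3 mod 2), so (1,3,4)→(1,1,2)
−f: reduced (well bottom): (1,1,2) with a≤c, −a<b≤a
flip sign back: reduced form of f is (-1,-1,-2)
g: translate: b→1 (≡3 mod 2), so (1,3,4)→(1,1,2)
g: reduced (well bottom): (1,1,2) with a≤c, −a<b≤a
reduced forms (-1, -1, -2) vs (1, 1, 2) ⇒ inequivalent

no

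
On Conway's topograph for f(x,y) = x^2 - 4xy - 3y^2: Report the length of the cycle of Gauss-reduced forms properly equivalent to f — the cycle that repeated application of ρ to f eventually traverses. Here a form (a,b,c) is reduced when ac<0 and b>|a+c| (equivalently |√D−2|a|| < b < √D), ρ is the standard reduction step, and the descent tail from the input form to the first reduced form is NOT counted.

D = 28, ⌊√D⌋ = 5
descent: ρ → (-3,4,1)  [lands on river]
river: ρ → (1,4,-3)
river: ρ → (-3,2,2)
river: ρ → (2,2,-3)
ρ-cycle length = 4 (tail of 1 descent step not counted)

4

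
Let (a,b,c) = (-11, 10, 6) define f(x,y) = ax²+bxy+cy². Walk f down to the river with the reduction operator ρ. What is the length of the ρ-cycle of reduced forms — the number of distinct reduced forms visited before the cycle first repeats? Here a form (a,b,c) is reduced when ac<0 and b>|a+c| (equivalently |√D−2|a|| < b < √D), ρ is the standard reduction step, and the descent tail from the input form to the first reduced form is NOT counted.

D = 364, ⌊√D⌋ = 19
river: ρ → (6,14,-7)
river: ρ → (-7,14,6)
river: ρ → (6,10,-11)
river: ρ → (-11,12,5)
river: ρ → (5,18,-2)
river: ρ → (-2,18,5)
river: ρ → (5,12,-11)
river: ρ → (-11,10,6)
ρ-cycle length = 8 (tail of 0 descent steps not counted)

8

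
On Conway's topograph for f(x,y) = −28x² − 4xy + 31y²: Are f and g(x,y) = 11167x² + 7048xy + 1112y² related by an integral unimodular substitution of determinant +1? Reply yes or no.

D₁ = 3488, D₂ = 3488
river cycle of f (length 10): (31, 4, -28), (-28, 52, 7), (7, 46, -49), (-49, 52, 4), (4, 52, -49), (-49, 46, 7), (7, 52, -28), (-28, 4, 31), (31, 58, -1), (-1, 58, 31)
river cycle of g (length 10): (31, 4, -28), (-28, 52, 7), (7, 46, -49), (-49, 52, 4), (4, 52, -49), (-49, 46, 7), (7, 52, -28), (-28, 4, 31), (31, 58, -1), (-1, 58, 31)
cycles coincide ⇒ equivalent

yes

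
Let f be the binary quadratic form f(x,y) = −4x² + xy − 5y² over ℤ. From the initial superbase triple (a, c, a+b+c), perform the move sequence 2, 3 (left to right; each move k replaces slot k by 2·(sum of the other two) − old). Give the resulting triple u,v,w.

start (-4,-5,-8) = (f(1,0),f(0,1),f(1,1))
replace slot 2: 2·((-4)+(-8)) − (-5) = -19 → (-4,-19,-8)
replace slot 3: 2·((-4)+(-19)) − (-8) = -38 → (-4,-19,-38)

-4,-19,-38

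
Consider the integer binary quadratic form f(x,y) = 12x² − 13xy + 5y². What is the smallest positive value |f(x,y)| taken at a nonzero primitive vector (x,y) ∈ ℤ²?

translate: b→11 (≡-13 mod 24), so (12,-13,5)→(12,11,4)
flip: (12,11,4)→(4,-11,12)
translate: b→-3 (≡-11 mod 8), so (4,-11,12)→(4,-3,5)
reduced (well bottom): (4,-3,5) with a≤c, −a<b≤a
well minimum = a = 4

4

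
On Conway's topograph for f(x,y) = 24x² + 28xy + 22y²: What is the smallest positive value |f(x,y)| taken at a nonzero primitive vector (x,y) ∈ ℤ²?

translate: b→-20 (≡28 mod 48), so (24,28,22)→(24,-20,18)
flip: (24,-20,18)→(18,20,24)
translate: b→-16 (≡20 mod 36), so (18,20,24)→(18,-16,22)
reduced (well bottom): (18,-16,22) with a≤c, −a<b≤a
well minimum = a = 18

18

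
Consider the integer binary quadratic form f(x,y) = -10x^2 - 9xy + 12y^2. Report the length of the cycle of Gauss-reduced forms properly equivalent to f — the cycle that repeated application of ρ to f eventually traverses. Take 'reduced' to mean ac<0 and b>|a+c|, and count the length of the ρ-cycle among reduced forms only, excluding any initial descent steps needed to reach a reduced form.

D = 561, ⌊√D⌋ = 23
descent: ρ → (12,9,-10)  [lands on river]
river: ρ → (-10,11,11)
river: ρ → (11,11,-10)
river: ρ → (-10,9,12)
river: ρ → (12,15,-7)
river: ρ → (-7,13,14)
river: ρ → (14,15,-6)
river: ρ → (-6,21,5)
river: ρ → (5,19,-10)
river: ρ → (-10,21,3)
river: ρ → (3,21,-10)
river: ρ → (-10,19,5)
river: ρ → (5,21,-6)
river: ρ → (-6,15,14)
river: ρ → (14,13,-7)
river: ρ → (-7,15,12)
ρ-cycle length = 16 (tail of 1 descent step not counted)

16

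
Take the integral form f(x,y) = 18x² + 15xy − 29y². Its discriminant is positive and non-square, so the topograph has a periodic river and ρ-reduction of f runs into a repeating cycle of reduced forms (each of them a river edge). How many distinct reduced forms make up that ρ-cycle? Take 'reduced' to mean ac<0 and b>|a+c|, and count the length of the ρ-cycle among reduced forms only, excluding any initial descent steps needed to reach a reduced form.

D = 2313, ⌊√D⌋ = 48
river: ρ → (-29,43,4)
river: ρ → (4,45,-18)
river: ρ → (-18,27,22)
river: ρ → (22,17,-23)
river: ρ → (-23,29,16)
river: ρ → (16,35,-17)
river: ρ → (-17,33,18)
river: ρ → (18,39,-11)
river: ρ → (-11,27,36)
river: ρ → (36,45,-2)
river: ρ → (-2,47,13)
river: ρ → (13,31,-26)
river: ρ → (-26,21,18)
river: ρ → (18,15,-29)
ρ-cycle length = 14 (tail of 0 descent steps not counted)

14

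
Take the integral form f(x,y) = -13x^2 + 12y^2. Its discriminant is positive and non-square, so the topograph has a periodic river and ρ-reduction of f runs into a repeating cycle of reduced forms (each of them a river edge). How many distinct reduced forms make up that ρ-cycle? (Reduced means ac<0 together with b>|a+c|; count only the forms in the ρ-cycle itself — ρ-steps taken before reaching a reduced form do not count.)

D = 624, ⌊√D⌋ = 24
descent: ρ → (12,24,-1)  [lands on river]
river: ρ → (-1,24,12)
ρ-cycle length = 2 (tail of 1 descent step not counted)

2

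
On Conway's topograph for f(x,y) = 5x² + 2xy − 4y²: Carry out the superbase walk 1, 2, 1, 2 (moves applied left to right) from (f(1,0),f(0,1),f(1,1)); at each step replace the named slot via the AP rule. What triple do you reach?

start (5,-4,3) = (f(1,0),f(0,1),f(1,1))
replace slot 1: 2·((-4)+3) − 5 = -7 → (-7,-4,3)
replace slot 2: 2·((-7)+3) − (-4) = -4 → (-7,-4,3)
replace slot 1: 2·((-4)+3) − (-7) = 5 → (5,-4,3)
replace slot 2: 2·(5+3) − (-4) = 20 → (5,20,3)

5,20,3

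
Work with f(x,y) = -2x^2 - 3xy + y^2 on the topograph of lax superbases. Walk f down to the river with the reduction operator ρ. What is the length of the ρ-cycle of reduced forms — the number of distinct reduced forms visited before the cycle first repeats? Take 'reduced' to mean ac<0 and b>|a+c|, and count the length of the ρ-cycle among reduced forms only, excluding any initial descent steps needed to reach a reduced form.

D = 17, ⌊√D⌋ = 4
descent: ρ → (1,3,-2)  [lands on river]
river: ρ → (-2,1,2)
river: ρ → (2,3,-1)
river: ρ → (-1,3,2)
river: ρ → (2,1,-2)
river: ρ → (-2,3,1)
ρ-cycle length = 6 (tail of 1 descent step not counted)

6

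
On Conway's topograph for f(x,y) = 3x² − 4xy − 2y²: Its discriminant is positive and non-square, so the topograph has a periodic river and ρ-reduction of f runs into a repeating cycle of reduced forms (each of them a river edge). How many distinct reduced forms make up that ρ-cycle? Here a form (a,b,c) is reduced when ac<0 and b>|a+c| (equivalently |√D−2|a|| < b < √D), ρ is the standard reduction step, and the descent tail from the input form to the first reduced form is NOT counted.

D = 40, ⌊√D⌋ = 6
descent: ρ → (-2,4,3)  [lands on river]
river: ρ → (3,2,-3)
river: ρ → (-3,4,2)
river: ρ → (2,4,-3)
river: ρ → (-3,2,3)
river: ρ → (3,4,-2)
ρ-cycle length = 6 (tail of 1 descent step not counted)

6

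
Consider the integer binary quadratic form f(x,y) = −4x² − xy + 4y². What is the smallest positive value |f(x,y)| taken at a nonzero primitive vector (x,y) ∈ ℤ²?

descent: ρ → (4,1,-4)  [lands on river]
river: ρ → (-4,7,1)
river: ρ → (1,7,-4)
river: ρ → (-4,1,4)
river: ρ → (4,7,-1)
river: ρ → (-1,7,4)
closes: descent 1, river 6
min |a| on river = 1

1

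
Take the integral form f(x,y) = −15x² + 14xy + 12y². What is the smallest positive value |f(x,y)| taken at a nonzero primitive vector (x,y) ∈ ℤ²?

river: ρ → (12,10,-17)
river: ρ → (-17,24,5)
river: ρ → (5,26,-12)
river: ρ → (-12,22,9)
river: ρ → (9,14,-20)
river: ρ → (-20,26,3)
river: ρ → (3,28,-11)
river: ρ → (-11,16,15)
river: ρ → (15,14,-12)
river: ρ → (-12,10,17)
river: ρ → (17,24,-5)
river: ρ → (-5,26,12)
river: ρ → (12,22,-9)
river: ρ → (-9,14,20)
river: ρ → (20,26,-3)
river: ρ → (-3,28,11)
river: ρ → (11,16,-15)
river: ρ → (-15,14,12)
closes: descent 0, river 18
min |a| on river = 3

3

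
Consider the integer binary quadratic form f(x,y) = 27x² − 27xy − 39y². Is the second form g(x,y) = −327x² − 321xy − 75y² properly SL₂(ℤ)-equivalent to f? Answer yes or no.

D₁ = 4941, D₂ = 4941
river cycle of f (length 6): (-39, 27, 27), (27, 27, -39), (-39, 51, 15), (15, 69, -3), (-3, 69, 15), (15, 51, -39)
river cycle of g (length 6): (15, 69, -3), (-3, 69, 15), (15, 51, -39), (-39, 27, 27), (27, 27, -39), (-39, 51, 15)
cycles coincide ⇒ equivalent

yes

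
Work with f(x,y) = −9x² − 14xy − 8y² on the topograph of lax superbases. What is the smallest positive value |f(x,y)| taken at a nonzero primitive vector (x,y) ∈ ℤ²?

translate: b→-4 (≡14 mod 18), so (9,14,8)→(9,-4,3)
flip: (9,-4,3)→(3,4,9)
translate: b→-2 (≡4 mod 6), so (3,4,9)→(3,-2,8)
reduced (well bottom): (3,-2,8) with a≤c, −a<b≤a
well minimum |f| = |-3| = 3 (negative-definite)

3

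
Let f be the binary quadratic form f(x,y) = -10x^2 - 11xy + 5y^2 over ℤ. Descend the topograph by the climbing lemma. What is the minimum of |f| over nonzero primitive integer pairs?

descent: ρ → (5,11,-10)  [lands on river]
river: ρ → (-10,9,6)
river: ρ → (6,15,-4)
river: ρ → (-4,17,2)
river: ρ → (2,15,-12)
river: ρ → (-12,9,5)
closes: descent 1, river 6
min |a| on river = 2

2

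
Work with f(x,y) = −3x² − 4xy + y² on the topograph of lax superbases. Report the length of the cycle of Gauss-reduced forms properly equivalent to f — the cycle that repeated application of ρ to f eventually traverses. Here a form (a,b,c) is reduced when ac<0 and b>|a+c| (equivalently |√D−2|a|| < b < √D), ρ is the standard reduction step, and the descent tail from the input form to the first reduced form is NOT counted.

D = 28, ⌊√D⌋ = 5
descent: ρ → (1,4,-3)  [lands on river]
river: ρ → (-3,2,2)
river: ρ → (2,2,-3)
river: ρ → (-3,4,1)
ρ-cycle length = 4 (tail of 1 descent step not counted)

4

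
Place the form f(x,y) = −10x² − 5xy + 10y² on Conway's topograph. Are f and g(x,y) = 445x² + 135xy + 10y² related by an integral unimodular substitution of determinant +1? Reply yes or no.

D₁ = 425, D₂ = 425
river cycle of f (length 6): (10, 5, -10), (-10, 15, 5), (5, 15, -10), (-10, 5, 10), (10, 15, -5), (-5, 15, 10)
river cycle of g (length 6): (10, 5, -10), (-10, 15, 5), (5, 15, -10), (-10, 5, 10), (10, 15, -5), (-5, 15, 10)
cycles coincide ⇒ equivalent

yes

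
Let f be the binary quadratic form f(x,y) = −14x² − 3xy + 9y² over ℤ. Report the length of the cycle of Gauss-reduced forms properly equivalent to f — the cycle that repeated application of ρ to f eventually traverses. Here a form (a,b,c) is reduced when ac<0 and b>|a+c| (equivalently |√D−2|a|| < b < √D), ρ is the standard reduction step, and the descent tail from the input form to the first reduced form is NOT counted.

D = 513, ⌊√D⌋ = 22
descent: ρ → (9,21,-2)  [lands on river]
river: ρ → (-2,19,19)
river: ρ → (19,19,-2)
river: ρ → (-2,21,9)
river: ρ → (9,15,-8)
river: ρ → (-8,17,7)
river: ρ → (7,11,-14)
river: ρ → (-14,17,4)
river: ρ → (4,15,-18)
river: ρ → (-18,21,1)
river: ρ → (1,21,-18)
river: ρ → (-18,15,4)
river: ρ → (4,17,-14)
river: ρ → (-14,11,7)
river: ρ → (7,17,-8)
river: ρ → (-8,15,9)
ρ-cycle length = 16 (tail of 1 descent step not counted)

16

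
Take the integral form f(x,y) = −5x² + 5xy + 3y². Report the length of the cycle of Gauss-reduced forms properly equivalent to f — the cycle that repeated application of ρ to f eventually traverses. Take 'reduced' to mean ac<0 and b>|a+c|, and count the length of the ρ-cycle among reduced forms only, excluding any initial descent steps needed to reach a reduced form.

D = 85, ⌊√D⌋ = 9
river: ρ → (3,7,-3)
river: ρ → (-3,5,5)
river: ρ → (5,5,-3)
river: ρ → (-3,7,3)
river: ρ → (3,5,-5)
river: ρ → (-5,5,3)
ρ-cycle length = 6 (tail of 0 descent steps not counted)

6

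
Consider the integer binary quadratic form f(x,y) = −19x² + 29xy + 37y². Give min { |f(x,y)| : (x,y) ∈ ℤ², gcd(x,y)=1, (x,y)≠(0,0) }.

river: ρ → (37,45,-11)
river: ρ → (-11,43,41)
river: ρ → (41,39,-13)
river: ρ → (-13,39,41)
river: ρ → (41,43,-11)
river: ρ → (-11,45,37)
river: ρ → (37,29,-19)
river: ρ → (-19,47,19)
river: ρ → (19,29,-37)
river: ρ → (-37,45,11)
river: ρ → (11,43,-41)
river: ρ → (-41,39,13)
river: ρ → (13,39,-41)
river: ρ → (-41,43,11)
river: ρ → (11,45,-37)
river: ρ → (-37,29,19)
river: ρ → (19,47,-19)
river: ρ → (-19,29,37)
closes: descent 0, river 18
min |a| on river = 11

11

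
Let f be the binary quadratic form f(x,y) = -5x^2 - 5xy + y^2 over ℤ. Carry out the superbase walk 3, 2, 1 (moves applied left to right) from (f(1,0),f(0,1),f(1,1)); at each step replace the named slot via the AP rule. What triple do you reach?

start (-5,1,-9) = (f(1,0),f(0,1),f(1,1))
replace slot 3: 2·((-5)+1) − (-9) = 1 → (-5,1,1)
replace slot 2: 2·((-5)+1) − 1 = -9 → (-5,-9,1)
replace slot 1: 2·((-9)+1) − (-5) = -11 → (-11,-9,1)

-11,-9,1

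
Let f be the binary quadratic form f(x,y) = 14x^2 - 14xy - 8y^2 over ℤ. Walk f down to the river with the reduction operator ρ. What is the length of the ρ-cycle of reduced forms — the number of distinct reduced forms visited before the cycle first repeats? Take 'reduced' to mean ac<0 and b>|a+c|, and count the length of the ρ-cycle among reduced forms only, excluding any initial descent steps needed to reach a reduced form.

D = 644, ⌊√D⌋ = 25
descent: ρ → (-8,14,14)  [lands on river]
river: ρ → (14,14,-8)
river: ρ → (-8,18,10)
river: ρ → (10,22,-4)
river: ρ → (-4,18,20)
river: ρ → (20,22,-2)
river: ρ → (-2,22,20)
river: ρ → (20,18,-4)
river: ρ → (-4,22,10)
river: ρ → (10,18,-8)
ρ-cycle length = 10 (tail of 1 descent step not counted)

10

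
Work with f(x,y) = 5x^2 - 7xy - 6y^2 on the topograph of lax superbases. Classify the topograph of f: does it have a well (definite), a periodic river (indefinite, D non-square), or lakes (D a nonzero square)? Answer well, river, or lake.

D = b²−4ac = (-7)² − 4·5·(-6) = 169
D = 13² is a perfect square ⇒ form factors over ℤ ⇒ lakes

lake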